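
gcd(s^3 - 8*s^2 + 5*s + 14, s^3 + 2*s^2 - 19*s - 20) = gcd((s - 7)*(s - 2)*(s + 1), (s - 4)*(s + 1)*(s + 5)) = s + 1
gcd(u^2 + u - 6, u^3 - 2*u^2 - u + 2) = u - 2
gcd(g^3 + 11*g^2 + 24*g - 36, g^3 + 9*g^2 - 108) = g^2 + 12*g + 36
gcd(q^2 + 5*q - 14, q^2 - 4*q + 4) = q - 2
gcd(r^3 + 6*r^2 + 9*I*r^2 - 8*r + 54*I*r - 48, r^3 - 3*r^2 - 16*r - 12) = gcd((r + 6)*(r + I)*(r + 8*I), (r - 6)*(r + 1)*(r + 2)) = 1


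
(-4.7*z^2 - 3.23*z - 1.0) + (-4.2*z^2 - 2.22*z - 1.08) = -8.9*z^2 - 5.45*z - 2.08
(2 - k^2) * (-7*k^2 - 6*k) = 7*k^4 + 6*k^3 - 14*k^2 - 12*k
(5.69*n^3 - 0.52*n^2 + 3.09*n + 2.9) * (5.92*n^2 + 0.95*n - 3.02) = 33.6848*n^5 + 2.3271*n^4 + 0.614999999999998*n^3 + 21.6739*n^2 - 6.5768*n - 8.758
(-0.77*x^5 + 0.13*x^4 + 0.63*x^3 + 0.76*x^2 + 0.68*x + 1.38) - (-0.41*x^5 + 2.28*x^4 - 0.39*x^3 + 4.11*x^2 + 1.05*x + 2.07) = -0.36*x^5 - 2.15*x^4 + 1.02*x^3 - 3.35*x^2 - 0.37*x - 0.69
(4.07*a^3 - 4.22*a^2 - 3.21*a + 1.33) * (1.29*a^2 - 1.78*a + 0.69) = 5.2503*a^5 - 12.6884*a^4 + 6.179*a^3 + 4.5177*a^2 - 4.5823*a + 0.9177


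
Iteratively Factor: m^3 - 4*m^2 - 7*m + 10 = (m + 2)*(m^2 - 6*m + 5) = (m - 5)*(m + 2)*(m - 1)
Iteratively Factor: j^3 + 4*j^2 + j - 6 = (j - 1)*(j^2 + 5*j + 6) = (j - 1)*(j + 2)*(j + 3)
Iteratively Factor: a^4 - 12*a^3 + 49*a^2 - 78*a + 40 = (a - 5)*(a^3 - 7*a^2 + 14*a - 8) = (a - 5)*(a - 2)*(a^2 - 5*a + 4) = (a - 5)*(a - 4)*(a - 2)*(a - 1)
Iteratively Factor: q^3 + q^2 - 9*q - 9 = (q - 3)*(q^2 + 4*q + 3) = (q - 3)*(q + 3)*(q + 1)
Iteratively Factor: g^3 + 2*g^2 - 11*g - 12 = (g + 1)*(g^2 + g - 12) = (g + 1)*(g + 4)*(g - 3)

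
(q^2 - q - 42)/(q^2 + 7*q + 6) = (q - 7)/(q + 1)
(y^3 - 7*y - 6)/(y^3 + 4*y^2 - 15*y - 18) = (y + 2)/(y + 6)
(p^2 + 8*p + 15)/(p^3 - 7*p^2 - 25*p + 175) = (p + 3)/(p^2 - 12*p + 35)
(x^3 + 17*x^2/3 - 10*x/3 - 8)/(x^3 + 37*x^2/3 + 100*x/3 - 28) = (3*x^2 - x - 4)/(3*x^2 + 19*x - 14)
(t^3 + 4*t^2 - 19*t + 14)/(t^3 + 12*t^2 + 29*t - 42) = (t - 2)/(t + 6)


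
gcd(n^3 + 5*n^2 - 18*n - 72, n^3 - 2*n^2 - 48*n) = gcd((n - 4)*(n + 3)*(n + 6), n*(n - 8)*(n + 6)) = n + 6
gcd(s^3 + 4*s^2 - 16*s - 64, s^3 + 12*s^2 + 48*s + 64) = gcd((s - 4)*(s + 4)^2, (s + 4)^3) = s^2 + 8*s + 16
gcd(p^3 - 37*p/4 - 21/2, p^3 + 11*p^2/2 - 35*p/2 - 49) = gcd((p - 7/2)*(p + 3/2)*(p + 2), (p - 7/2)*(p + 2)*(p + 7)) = p^2 - 3*p/2 - 7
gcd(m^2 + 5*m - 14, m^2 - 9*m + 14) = m - 2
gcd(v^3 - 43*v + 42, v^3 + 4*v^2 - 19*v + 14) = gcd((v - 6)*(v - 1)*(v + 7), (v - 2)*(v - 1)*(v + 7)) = v^2 + 6*v - 7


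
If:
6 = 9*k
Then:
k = 2/3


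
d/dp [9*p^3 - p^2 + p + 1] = 27*p^2 - 2*p + 1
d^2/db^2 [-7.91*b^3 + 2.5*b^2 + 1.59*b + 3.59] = 5.0 - 47.46*b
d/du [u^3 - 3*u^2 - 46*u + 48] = 3*u^2 - 6*u - 46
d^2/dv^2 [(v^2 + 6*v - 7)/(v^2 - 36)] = 6*(2*v^3 + 29*v^2 + 216*v + 348)/(v^6 - 108*v^4 + 3888*v^2 - 46656)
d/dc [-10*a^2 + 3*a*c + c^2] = 3*a + 2*c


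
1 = 1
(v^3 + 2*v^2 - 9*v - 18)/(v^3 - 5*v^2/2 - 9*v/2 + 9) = 2*(v + 3)/(2*v - 3)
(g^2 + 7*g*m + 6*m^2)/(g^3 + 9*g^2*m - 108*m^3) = (g + m)/(g^2 + 3*g*m - 18*m^2)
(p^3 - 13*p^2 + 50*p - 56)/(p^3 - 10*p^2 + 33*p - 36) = (p^2 - 9*p + 14)/(p^2 - 6*p + 9)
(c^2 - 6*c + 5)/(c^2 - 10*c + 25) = (c - 1)/(c - 5)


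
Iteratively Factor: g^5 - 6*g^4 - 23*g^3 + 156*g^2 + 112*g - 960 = (g - 4)*(g^4 - 2*g^3 - 31*g^2 + 32*g + 240) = (g - 4)*(g + 4)*(g^3 - 6*g^2 - 7*g + 60) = (g - 4)*(g + 3)*(g + 4)*(g^2 - 9*g + 20) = (g - 4)^2*(g + 3)*(g + 4)*(g - 5)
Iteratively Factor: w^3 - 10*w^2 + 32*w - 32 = (w - 4)*(w^2 - 6*w + 8) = (w - 4)*(w - 2)*(w - 4)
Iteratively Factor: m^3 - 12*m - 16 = (m - 4)*(m^2 + 4*m + 4) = (m - 4)*(m + 2)*(m + 2)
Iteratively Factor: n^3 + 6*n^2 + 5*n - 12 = (n + 4)*(n^2 + 2*n - 3) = (n - 1)*(n + 4)*(n + 3)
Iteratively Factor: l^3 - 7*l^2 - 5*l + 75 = (l + 3)*(l^2 - 10*l + 25) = (l - 5)*(l + 3)*(l - 5)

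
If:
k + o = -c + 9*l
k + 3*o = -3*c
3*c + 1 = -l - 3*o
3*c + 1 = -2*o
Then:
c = -7/25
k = 27/25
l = 2/25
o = -2/25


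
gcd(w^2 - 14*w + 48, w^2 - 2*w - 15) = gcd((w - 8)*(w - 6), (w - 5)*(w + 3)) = 1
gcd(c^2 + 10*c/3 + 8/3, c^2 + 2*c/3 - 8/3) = c + 2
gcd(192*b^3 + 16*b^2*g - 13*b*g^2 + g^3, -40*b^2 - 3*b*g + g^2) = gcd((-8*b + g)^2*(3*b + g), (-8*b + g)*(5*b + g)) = 8*b - g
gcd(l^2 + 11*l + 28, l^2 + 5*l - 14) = l + 7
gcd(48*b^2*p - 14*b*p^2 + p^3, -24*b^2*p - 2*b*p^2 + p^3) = -6*b*p + p^2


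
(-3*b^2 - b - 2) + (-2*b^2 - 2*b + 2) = -5*b^2 - 3*b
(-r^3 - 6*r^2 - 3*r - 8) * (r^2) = -r^5 - 6*r^4 - 3*r^3 - 8*r^2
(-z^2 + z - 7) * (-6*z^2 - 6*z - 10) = 6*z^4 + 46*z^2 + 32*z + 70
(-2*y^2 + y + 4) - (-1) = -2*y^2 + y + 5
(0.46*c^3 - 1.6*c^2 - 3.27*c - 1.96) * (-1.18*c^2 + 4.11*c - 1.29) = -0.5428*c^5 + 3.7786*c^4 - 3.3108*c^3 - 9.0629*c^2 - 3.8373*c + 2.5284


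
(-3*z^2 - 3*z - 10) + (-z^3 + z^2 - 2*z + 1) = -z^3 - 2*z^2 - 5*z - 9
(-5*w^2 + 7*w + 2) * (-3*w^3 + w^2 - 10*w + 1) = 15*w^5 - 26*w^4 + 51*w^3 - 73*w^2 - 13*w + 2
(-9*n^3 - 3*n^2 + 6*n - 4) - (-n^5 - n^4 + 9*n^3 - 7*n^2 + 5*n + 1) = n^5 + n^4 - 18*n^3 + 4*n^2 + n - 5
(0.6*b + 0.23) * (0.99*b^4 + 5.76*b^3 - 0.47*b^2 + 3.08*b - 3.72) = 0.594*b^5 + 3.6837*b^4 + 1.0428*b^3 + 1.7399*b^2 - 1.5236*b - 0.8556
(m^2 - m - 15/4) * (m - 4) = m^3 - 5*m^2 + m/4 + 15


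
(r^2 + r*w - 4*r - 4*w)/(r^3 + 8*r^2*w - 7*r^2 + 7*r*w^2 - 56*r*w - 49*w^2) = (r - 4)/(r^2 + 7*r*w - 7*r - 49*w)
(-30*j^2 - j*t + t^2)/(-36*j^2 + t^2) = (5*j + t)/(6*j + t)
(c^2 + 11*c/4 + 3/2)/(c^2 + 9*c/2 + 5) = (4*c + 3)/(2*(2*c + 5))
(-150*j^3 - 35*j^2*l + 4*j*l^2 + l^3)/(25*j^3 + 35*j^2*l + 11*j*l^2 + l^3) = (-6*j + l)/(j + l)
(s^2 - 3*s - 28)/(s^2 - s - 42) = (s + 4)/(s + 6)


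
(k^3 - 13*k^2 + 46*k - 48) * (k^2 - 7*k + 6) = k^5 - 20*k^4 + 143*k^3 - 448*k^2 + 612*k - 288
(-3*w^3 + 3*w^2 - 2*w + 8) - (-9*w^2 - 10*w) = -3*w^3 + 12*w^2 + 8*w + 8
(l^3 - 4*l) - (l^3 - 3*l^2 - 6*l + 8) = 3*l^2 + 2*l - 8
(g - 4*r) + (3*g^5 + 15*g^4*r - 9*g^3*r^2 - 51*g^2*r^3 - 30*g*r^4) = 3*g^5 + 15*g^4*r - 9*g^3*r^2 - 51*g^2*r^3 - 30*g*r^4 + g - 4*r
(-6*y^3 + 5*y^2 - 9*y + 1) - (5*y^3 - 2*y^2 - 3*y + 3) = -11*y^3 + 7*y^2 - 6*y - 2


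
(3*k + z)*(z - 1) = 3*k*z - 3*k + z^2 - z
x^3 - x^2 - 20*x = x*(x - 5)*(x + 4)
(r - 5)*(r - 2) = r^2 - 7*r + 10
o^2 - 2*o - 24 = (o - 6)*(o + 4)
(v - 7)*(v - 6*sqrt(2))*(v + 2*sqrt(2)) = v^3 - 7*v^2 - 4*sqrt(2)*v^2 - 24*v + 28*sqrt(2)*v + 168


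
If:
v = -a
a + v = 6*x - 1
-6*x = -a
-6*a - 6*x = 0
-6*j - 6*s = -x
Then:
No Solution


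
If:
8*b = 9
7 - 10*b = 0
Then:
No Solution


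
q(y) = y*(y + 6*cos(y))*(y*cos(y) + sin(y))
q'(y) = y*(1 - 6*sin(y))*(y*cos(y) + sin(y)) + y*(y + 6*cos(y))*(-y*sin(y) + 2*cos(y)) + (y + 6*cos(y))*(y*cos(y) + sin(y)) = -y^3*sin(y) - 6*y^2*sin(2*y) + 4*y^2*cos(y) + 2*y*sin(y) + 12*y*cos(2*y) + 6*y + 3*sin(2*y)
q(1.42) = 3.96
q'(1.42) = -9.26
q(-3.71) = 119.20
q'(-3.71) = 8.32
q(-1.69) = -3.22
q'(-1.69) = 3.43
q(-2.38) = 16.52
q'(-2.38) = -69.01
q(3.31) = 29.58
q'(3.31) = -1.62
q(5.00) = 15.39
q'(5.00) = 198.27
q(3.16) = 28.51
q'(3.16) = 15.29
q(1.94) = -0.10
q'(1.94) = -1.02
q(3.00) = 24.95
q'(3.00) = 28.21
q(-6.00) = -7.86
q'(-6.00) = -15.78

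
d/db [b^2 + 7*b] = 2*b + 7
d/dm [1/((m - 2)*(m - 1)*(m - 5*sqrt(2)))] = (-(m - 2)*(m - 1) - (m - 2)*(m - 5*sqrt(2)) - (m - 1)*(m - 5*sqrt(2)))/((m - 2)^2*(m - 1)^2*(m - 5*sqrt(2))^2)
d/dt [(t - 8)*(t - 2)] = 2*t - 10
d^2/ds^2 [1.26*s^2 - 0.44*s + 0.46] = 2.52000000000000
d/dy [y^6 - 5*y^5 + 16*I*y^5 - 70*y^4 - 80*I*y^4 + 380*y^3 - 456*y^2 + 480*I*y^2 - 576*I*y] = 6*y^5 + y^4*(-25 + 80*I) + y^3*(-280 - 320*I) + 1140*y^2 + y*(-912 + 960*I) - 576*I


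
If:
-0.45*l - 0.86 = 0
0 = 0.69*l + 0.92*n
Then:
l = -1.91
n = 1.43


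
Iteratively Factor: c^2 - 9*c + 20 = (c - 4)*(c - 5)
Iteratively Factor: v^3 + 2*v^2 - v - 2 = (v + 1)*(v^2 + v - 2) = (v + 1)*(v + 2)*(v - 1)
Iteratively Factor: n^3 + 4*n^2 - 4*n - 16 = (n - 2)*(n^2 + 6*n + 8) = (n - 2)*(n + 2)*(n + 4)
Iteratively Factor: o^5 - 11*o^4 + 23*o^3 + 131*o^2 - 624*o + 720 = (o - 4)*(o^4 - 7*o^3 - 5*o^2 + 111*o - 180) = (o - 4)*(o - 3)*(o^3 - 4*o^2 - 17*o + 60) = (o - 5)*(o - 4)*(o - 3)*(o^2 + o - 12) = (o - 5)*(o - 4)*(o - 3)*(o + 4)*(o - 3)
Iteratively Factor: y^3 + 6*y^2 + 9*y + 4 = (y + 1)*(y^2 + 5*y + 4) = (y + 1)*(y + 4)*(y + 1)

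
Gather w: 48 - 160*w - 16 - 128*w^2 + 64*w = -128*w^2 - 96*w + 32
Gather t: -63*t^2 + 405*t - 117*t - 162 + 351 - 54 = -63*t^2 + 288*t + 135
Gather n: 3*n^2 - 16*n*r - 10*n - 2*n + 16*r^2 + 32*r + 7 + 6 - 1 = 3*n^2 + n*(-16*r - 12) + 16*r^2 + 32*r + 12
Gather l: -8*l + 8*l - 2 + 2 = 0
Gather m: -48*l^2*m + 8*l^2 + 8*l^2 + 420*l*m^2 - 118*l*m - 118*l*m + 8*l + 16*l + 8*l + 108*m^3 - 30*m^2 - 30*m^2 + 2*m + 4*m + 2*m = 16*l^2 + 32*l + 108*m^3 + m^2*(420*l - 60) + m*(-48*l^2 - 236*l + 8)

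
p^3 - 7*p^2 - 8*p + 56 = (p - 7)*(p - 2*sqrt(2))*(p + 2*sqrt(2))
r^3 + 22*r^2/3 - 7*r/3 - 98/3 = (r - 2)*(r + 7/3)*(r + 7)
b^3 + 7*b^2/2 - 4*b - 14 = (b - 2)*(b + 2)*(b + 7/2)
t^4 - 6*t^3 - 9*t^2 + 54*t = t*(t - 6)*(t - 3)*(t + 3)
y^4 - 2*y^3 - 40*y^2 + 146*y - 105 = (y - 5)*(y - 3)*(y - 1)*(y + 7)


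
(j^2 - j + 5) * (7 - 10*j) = -10*j^3 + 17*j^2 - 57*j + 35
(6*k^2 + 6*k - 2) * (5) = 30*k^2 + 30*k - 10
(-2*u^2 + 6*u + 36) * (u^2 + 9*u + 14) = -2*u^4 - 12*u^3 + 62*u^2 + 408*u + 504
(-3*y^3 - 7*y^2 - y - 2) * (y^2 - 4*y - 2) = -3*y^5 + 5*y^4 + 33*y^3 + 16*y^2 + 10*y + 4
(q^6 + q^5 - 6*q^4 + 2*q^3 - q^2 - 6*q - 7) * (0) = 0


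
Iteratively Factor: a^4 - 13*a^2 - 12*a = (a + 1)*(a^3 - a^2 - 12*a) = (a + 1)*(a + 3)*(a^2 - 4*a) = a*(a + 1)*(a + 3)*(a - 4)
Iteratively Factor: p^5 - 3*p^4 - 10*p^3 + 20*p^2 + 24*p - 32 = (p - 2)*(p^4 - p^3 - 12*p^2 - 4*p + 16) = (p - 2)*(p + 2)*(p^3 - 3*p^2 - 6*p + 8) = (p - 2)*(p - 1)*(p + 2)*(p^2 - 2*p - 8) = (p - 2)*(p - 1)*(p + 2)^2*(p - 4)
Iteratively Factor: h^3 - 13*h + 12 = (h - 1)*(h^2 + h - 12) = (h - 3)*(h - 1)*(h + 4)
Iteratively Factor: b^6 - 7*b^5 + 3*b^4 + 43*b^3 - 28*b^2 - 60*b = (b)*(b^5 - 7*b^4 + 3*b^3 + 43*b^2 - 28*b - 60) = b*(b - 3)*(b^4 - 4*b^3 - 9*b^2 + 16*b + 20) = b*(b - 3)*(b + 1)*(b^3 - 5*b^2 - 4*b + 20) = b*(b - 3)*(b - 2)*(b + 1)*(b^2 - 3*b - 10) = b*(b - 3)*(b - 2)*(b + 1)*(b + 2)*(b - 5)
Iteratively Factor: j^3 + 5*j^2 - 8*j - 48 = (j + 4)*(j^2 + j - 12) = (j + 4)^2*(j - 3)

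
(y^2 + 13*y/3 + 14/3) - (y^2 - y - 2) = 16*y/3 + 20/3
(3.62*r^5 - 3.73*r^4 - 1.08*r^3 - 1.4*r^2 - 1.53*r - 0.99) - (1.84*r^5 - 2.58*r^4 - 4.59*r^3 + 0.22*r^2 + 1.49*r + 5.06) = 1.78*r^5 - 1.15*r^4 + 3.51*r^3 - 1.62*r^2 - 3.02*r - 6.05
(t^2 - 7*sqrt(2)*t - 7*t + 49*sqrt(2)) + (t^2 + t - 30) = 2*t^2 - 7*sqrt(2)*t - 6*t - 30 + 49*sqrt(2)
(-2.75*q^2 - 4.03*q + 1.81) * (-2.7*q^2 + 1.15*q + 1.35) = 7.425*q^4 + 7.7185*q^3 - 13.234*q^2 - 3.359*q + 2.4435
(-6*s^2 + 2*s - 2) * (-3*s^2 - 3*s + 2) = 18*s^4 + 12*s^3 - 12*s^2 + 10*s - 4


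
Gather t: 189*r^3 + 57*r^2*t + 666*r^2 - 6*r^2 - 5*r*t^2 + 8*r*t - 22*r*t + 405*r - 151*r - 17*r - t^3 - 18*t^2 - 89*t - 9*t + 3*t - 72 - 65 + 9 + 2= 189*r^3 + 660*r^2 + 237*r - t^3 + t^2*(-5*r - 18) + t*(57*r^2 - 14*r - 95) - 126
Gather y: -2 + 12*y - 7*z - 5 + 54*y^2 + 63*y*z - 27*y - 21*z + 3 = 54*y^2 + y*(63*z - 15) - 28*z - 4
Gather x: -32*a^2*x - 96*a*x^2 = -32*a^2*x - 96*a*x^2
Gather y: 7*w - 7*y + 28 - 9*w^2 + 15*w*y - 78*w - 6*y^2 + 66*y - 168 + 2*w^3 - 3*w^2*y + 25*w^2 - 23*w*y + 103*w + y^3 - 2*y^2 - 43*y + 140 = 2*w^3 + 16*w^2 + 32*w + y^3 - 8*y^2 + y*(-3*w^2 - 8*w + 16)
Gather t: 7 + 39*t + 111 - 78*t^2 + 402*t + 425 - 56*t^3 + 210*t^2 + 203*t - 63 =-56*t^3 + 132*t^2 + 644*t + 480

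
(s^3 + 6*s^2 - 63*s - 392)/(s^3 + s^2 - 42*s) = (s^2 - s - 56)/(s*(s - 6))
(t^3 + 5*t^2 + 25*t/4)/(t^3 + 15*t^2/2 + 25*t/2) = (t + 5/2)/(t + 5)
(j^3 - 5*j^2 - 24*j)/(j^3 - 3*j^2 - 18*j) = (j - 8)/(j - 6)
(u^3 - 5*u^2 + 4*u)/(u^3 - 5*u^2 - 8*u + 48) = u*(u - 1)/(u^2 - u - 12)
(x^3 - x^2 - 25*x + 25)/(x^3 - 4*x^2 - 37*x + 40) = (x - 5)/(x - 8)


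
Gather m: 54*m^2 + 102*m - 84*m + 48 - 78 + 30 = 54*m^2 + 18*m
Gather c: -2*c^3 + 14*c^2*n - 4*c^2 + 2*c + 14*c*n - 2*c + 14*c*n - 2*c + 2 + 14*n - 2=-2*c^3 + c^2*(14*n - 4) + c*(28*n - 2) + 14*n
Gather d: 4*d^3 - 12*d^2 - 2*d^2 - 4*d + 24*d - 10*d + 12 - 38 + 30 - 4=4*d^3 - 14*d^2 + 10*d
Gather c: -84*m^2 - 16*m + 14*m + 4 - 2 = -84*m^2 - 2*m + 2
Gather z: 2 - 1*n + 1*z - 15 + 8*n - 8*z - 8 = 7*n - 7*z - 21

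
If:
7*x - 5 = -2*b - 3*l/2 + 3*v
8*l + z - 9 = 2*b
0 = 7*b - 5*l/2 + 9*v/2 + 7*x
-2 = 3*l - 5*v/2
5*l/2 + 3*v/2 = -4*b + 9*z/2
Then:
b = -6398/2265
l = 283/453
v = 234/151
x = 65057/31710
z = -3731/2265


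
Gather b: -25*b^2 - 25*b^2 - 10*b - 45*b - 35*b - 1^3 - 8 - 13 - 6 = -50*b^2 - 90*b - 28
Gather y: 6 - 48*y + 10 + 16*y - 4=12 - 32*y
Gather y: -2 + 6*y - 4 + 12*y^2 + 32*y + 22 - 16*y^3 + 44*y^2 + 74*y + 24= -16*y^3 + 56*y^2 + 112*y + 40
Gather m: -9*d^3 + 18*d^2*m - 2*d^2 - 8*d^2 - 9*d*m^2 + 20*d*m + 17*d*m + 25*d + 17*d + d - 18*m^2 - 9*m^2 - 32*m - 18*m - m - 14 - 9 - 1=-9*d^3 - 10*d^2 + 43*d + m^2*(-9*d - 27) + m*(18*d^2 + 37*d - 51) - 24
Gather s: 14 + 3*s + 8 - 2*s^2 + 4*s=-2*s^2 + 7*s + 22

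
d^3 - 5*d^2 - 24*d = d*(d - 8)*(d + 3)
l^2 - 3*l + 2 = (l - 2)*(l - 1)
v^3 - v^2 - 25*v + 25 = (v - 5)*(v - 1)*(v + 5)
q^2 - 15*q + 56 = (q - 8)*(q - 7)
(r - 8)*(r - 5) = r^2 - 13*r + 40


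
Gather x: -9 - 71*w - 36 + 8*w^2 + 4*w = 8*w^2 - 67*w - 45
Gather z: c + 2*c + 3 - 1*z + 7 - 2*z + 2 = 3*c - 3*z + 12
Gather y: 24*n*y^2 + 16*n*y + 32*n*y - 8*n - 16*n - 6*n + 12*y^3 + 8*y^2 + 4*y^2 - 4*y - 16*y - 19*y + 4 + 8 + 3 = -30*n + 12*y^3 + y^2*(24*n + 12) + y*(48*n - 39) + 15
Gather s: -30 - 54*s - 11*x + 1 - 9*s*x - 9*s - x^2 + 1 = s*(-9*x - 63) - x^2 - 11*x - 28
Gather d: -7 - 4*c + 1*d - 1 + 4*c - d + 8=0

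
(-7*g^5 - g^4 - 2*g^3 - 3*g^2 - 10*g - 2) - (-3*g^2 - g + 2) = -7*g^5 - g^4 - 2*g^3 - 9*g - 4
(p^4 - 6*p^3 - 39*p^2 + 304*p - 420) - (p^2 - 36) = p^4 - 6*p^3 - 40*p^2 + 304*p - 384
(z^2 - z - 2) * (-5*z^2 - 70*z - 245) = -5*z^4 - 65*z^3 - 165*z^2 + 385*z + 490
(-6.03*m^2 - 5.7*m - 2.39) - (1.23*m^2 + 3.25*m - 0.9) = -7.26*m^2 - 8.95*m - 1.49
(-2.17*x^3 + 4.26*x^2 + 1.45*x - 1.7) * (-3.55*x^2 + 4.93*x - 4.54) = 7.7035*x^5 - 25.8211*x^4 + 25.7061*x^3 - 6.1569*x^2 - 14.964*x + 7.718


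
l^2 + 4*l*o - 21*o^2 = (l - 3*o)*(l + 7*o)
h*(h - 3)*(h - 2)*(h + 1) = h^4 - 4*h^3 + h^2 + 6*h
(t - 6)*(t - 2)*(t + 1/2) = t^3 - 15*t^2/2 + 8*t + 6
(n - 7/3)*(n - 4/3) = n^2 - 11*n/3 + 28/9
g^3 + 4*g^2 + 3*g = g*(g + 1)*(g + 3)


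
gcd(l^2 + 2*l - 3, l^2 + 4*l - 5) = l - 1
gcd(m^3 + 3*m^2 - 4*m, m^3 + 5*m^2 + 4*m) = m^2 + 4*m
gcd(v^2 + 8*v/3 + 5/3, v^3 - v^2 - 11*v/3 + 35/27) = v + 5/3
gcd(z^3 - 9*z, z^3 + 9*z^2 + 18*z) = z^2 + 3*z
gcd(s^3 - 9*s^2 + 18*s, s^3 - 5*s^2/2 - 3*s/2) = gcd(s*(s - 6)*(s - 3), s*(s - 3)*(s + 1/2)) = s^2 - 3*s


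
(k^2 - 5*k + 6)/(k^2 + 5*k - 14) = (k - 3)/(k + 7)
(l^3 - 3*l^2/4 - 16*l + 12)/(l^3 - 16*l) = (l - 3/4)/l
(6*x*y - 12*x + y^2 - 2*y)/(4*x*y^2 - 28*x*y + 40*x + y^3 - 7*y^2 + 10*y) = (6*x + y)/(4*x*y - 20*x + y^2 - 5*y)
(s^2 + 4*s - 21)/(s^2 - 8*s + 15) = (s + 7)/(s - 5)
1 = 1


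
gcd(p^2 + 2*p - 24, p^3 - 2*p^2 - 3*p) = 1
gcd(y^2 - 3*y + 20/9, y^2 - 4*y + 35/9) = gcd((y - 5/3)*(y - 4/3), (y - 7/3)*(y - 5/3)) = y - 5/3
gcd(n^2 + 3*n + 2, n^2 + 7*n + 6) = n + 1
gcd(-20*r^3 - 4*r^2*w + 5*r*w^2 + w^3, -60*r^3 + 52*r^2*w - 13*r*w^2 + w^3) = 2*r - w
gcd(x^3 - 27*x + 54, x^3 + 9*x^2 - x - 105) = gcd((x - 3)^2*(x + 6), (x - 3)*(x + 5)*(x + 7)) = x - 3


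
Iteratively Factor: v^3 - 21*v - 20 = (v + 1)*(v^2 - v - 20) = (v - 5)*(v + 1)*(v + 4)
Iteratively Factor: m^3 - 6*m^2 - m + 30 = (m - 3)*(m^2 - 3*m - 10) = (m - 3)*(m + 2)*(m - 5)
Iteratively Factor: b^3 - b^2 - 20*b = (b)*(b^2 - b - 20) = b*(b - 5)*(b + 4)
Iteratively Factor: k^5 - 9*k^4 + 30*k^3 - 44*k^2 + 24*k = (k)*(k^4 - 9*k^3 + 30*k^2 - 44*k + 24) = k*(k - 3)*(k^3 - 6*k^2 + 12*k - 8) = k*(k - 3)*(k - 2)*(k^2 - 4*k + 4) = k*(k - 3)*(k - 2)^2*(k - 2)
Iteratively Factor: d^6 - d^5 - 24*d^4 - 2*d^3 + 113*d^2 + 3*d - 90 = (d - 2)*(d^5 + d^4 - 22*d^3 - 46*d^2 + 21*d + 45) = (d - 2)*(d - 1)*(d^4 + 2*d^3 - 20*d^2 - 66*d - 45) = (d - 5)*(d - 2)*(d - 1)*(d^3 + 7*d^2 + 15*d + 9) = (d - 5)*(d - 2)*(d - 1)*(d + 3)*(d^2 + 4*d + 3) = (d - 5)*(d - 2)*(d - 1)*(d + 1)*(d + 3)*(d + 3)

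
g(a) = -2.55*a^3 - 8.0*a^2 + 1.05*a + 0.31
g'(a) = -7.65*a^2 - 16.0*a + 1.05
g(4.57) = -405.35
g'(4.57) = -231.84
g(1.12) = -12.13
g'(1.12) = -26.47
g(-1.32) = -9.15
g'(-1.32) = 8.84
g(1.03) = -9.88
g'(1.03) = -23.55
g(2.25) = -66.87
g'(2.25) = -73.68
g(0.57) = -2.16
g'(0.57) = -10.56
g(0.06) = 0.34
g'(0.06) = 0.06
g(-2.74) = -10.17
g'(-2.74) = -12.54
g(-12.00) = 3242.11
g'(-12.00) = -908.55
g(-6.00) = 256.81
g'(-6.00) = -178.35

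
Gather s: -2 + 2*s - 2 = 2*s - 4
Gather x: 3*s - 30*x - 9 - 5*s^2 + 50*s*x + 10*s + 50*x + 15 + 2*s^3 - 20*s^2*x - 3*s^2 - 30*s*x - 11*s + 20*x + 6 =2*s^3 - 8*s^2 + 2*s + x*(-20*s^2 + 20*s + 40) + 12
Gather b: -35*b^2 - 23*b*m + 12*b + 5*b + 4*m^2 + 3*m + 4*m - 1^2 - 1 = -35*b^2 + b*(17 - 23*m) + 4*m^2 + 7*m - 2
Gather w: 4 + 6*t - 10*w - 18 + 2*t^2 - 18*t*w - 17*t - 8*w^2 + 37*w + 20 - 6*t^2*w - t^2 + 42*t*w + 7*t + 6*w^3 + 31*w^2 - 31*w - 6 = t^2 - 4*t + 6*w^3 + 23*w^2 + w*(-6*t^2 + 24*t - 4)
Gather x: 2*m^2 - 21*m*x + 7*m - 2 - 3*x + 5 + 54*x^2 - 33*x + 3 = 2*m^2 + 7*m + 54*x^2 + x*(-21*m - 36) + 6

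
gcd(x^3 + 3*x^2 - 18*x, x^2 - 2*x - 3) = x - 3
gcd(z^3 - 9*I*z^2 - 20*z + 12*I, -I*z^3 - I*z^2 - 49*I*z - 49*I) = 1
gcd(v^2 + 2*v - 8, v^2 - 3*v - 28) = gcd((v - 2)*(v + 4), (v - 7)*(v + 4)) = v + 4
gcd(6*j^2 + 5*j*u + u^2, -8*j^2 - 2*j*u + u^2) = 2*j + u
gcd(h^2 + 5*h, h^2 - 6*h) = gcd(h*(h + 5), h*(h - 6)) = h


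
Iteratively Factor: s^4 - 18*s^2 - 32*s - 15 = (s + 1)*(s^3 - s^2 - 17*s - 15) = (s - 5)*(s + 1)*(s^2 + 4*s + 3) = (s - 5)*(s + 1)*(s + 3)*(s + 1)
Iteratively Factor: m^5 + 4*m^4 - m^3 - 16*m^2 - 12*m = (m + 2)*(m^4 + 2*m^3 - 5*m^2 - 6*m) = (m + 2)*(m + 3)*(m^3 - m^2 - 2*m) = m*(m + 2)*(m + 3)*(m^2 - m - 2) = m*(m - 2)*(m + 2)*(m + 3)*(m + 1)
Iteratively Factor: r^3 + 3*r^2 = (r)*(r^2 + 3*r) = r*(r + 3)*(r)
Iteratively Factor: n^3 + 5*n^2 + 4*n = (n + 1)*(n^2 + 4*n) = n*(n + 1)*(n + 4)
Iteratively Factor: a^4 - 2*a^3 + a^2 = (a)*(a^3 - 2*a^2 + a) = a^2*(a^2 - 2*a + 1) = a^2*(a - 1)*(a - 1)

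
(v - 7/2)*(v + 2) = v^2 - 3*v/2 - 7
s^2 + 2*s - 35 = (s - 5)*(s + 7)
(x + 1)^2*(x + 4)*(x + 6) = x^4 + 12*x^3 + 45*x^2 + 58*x + 24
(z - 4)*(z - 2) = z^2 - 6*z + 8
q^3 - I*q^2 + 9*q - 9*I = (q - 3*I)*(q - I)*(q + 3*I)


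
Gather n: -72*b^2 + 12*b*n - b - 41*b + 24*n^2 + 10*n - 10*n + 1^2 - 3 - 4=-72*b^2 + 12*b*n - 42*b + 24*n^2 - 6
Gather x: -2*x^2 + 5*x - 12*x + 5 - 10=-2*x^2 - 7*x - 5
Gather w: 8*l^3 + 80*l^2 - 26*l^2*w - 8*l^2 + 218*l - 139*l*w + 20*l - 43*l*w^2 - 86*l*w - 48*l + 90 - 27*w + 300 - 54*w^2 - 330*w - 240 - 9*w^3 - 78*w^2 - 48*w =8*l^3 + 72*l^2 + 190*l - 9*w^3 + w^2*(-43*l - 132) + w*(-26*l^2 - 225*l - 405) + 150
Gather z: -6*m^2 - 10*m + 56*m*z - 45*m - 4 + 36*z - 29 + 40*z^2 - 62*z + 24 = -6*m^2 - 55*m + 40*z^2 + z*(56*m - 26) - 9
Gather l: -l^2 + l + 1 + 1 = -l^2 + l + 2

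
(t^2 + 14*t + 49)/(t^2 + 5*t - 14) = (t + 7)/(t - 2)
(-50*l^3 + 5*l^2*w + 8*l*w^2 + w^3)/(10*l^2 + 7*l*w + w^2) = (-10*l^2 + 3*l*w + w^2)/(2*l + w)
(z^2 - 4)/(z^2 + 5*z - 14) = (z + 2)/(z + 7)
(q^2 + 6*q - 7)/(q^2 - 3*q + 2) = (q + 7)/(q - 2)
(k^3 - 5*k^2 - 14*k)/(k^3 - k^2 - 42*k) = (k + 2)/(k + 6)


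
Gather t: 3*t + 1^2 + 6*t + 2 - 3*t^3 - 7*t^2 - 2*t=-3*t^3 - 7*t^2 + 7*t + 3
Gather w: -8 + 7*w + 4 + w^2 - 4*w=w^2 + 3*w - 4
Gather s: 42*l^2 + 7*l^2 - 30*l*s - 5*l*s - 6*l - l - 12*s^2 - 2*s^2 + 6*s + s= 49*l^2 - 7*l - 14*s^2 + s*(7 - 35*l)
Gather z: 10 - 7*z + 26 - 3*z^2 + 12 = -3*z^2 - 7*z + 48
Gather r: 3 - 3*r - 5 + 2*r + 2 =-r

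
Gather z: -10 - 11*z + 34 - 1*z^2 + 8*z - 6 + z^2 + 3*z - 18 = 0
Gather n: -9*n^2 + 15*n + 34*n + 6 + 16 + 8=-9*n^2 + 49*n + 30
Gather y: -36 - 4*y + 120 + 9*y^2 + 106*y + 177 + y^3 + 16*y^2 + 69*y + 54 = y^3 + 25*y^2 + 171*y + 315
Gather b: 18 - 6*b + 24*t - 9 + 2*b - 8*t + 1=-4*b + 16*t + 10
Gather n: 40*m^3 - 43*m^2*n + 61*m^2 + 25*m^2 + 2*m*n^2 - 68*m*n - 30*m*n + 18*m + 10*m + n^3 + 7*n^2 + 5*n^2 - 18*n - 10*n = 40*m^3 + 86*m^2 + 28*m + n^3 + n^2*(2*m + 12) + n*(-43*m^2 - 98*m - 28)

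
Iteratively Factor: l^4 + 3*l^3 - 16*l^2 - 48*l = (l - 4)*(l^3 + 7*l^2 + 12*l) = (l - 4)*(l + 3)*(l^2 + 4*l) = (l - 4)*(l + 3)*(l + 4)*(l)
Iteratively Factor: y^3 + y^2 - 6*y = (y - 2)*(y^2 + 3*y) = (y - 2)*(y + 3)*(y)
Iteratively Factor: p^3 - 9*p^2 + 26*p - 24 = (p - 3)*(p^2 - 6*p + 8) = (p - 3)*(p - 2)*(p - 4)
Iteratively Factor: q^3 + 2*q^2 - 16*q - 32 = (q + 4)*(q^2 - 2*q - 8) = (q + 2)*(q + 4)*(q - 4)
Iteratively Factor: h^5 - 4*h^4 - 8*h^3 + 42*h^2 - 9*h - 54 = (h - 3)*(h^4 - h^3 - 11*h^2 + 9*h + 18) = (h - 3)*(h + 3)*(h^3 - 4*h^2 + h + 6) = (h - 3)*(h - 2)*(h + 3)*(h^2 - 2*h - 3) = (h - 3)*(h - 2)*(h + 1)*(h + 3)*(h - 3)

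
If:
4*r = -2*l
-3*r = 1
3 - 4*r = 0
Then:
No Solution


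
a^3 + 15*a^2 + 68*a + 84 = (a + 2)*(a + 6)*(a + 7)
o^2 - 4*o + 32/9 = (o - 8/3)*(o - 4/3)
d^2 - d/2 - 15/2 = (d - 3)*(d + 5/2)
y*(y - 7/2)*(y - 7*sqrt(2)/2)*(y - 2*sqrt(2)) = y^4 - 11*sqrt(2)*y^3/2 - 7*y^3/2 + 14*y^2 + 77*sqrt(2)*y^2/4 - 49*y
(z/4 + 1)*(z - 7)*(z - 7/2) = z^3/4 - 13*z^2/8 - 35*z/8 + 49/2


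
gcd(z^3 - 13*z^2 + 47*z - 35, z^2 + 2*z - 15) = 1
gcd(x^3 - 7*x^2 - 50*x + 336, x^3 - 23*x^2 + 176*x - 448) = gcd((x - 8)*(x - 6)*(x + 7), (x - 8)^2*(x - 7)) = x - 8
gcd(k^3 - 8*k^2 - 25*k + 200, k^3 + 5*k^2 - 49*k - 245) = k + 5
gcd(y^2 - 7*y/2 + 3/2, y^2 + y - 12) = y - 3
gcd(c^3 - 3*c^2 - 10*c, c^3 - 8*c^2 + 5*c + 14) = 1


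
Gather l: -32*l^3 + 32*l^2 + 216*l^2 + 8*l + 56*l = -32*l^3 + 248*l^2 + 64*l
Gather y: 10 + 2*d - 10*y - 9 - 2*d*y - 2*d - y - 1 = y*(-2*d - 11)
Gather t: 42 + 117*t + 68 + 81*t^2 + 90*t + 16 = 81*t^2 + 207*t + 126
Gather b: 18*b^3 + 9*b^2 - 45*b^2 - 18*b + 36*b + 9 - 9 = 18*b^3 - 36*b^2 + 18*b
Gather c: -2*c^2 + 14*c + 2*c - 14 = -2*c^2 + 16*c - 14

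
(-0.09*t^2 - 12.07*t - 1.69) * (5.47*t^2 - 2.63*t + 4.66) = -0.4923*t^4 - 65.7862*t^3 + 22.0804*t^2 - 51.8015*t - 7.8754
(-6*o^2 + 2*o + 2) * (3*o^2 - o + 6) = -18*o^4 + 12*o^3 - 32*o^2 + 10*o + 12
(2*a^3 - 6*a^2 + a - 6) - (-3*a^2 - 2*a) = 2*a^3 - 3*a^2 + 3*a - 6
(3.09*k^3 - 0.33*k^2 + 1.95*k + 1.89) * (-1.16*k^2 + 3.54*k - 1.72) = -3.5844*k^5 + 11.3214*k^4 - 8.745*k^3 + 5.2782*k^2 + 3.3366*k - 3.2508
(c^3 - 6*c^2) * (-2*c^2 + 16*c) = -2*c^5 + 28*c^4 - 96*c^3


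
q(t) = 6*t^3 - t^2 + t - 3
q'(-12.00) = 2617.00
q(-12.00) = -10527.00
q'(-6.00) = 661.00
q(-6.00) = -1341.00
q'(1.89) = 61.52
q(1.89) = 35.83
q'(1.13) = 21.72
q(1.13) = 5.51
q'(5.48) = 530.59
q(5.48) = 959.85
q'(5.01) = 442.78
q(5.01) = 731.42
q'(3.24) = 183.48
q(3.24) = 193.82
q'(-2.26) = 97.46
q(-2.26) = -79.63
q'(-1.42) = 40.14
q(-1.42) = -23.62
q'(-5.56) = 568.56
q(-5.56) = -1070.75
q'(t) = 18*t^2 - 2*t + 1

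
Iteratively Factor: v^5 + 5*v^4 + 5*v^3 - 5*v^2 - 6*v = (v)*(v^4 + 5*v^3 + 5*v^2 - 5*v - 6) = v*(v + 1)*(v^3 + 4*v^2 + v - 6) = v*(v - 1)*(v + 1)*(v^2 + 5*v + 6) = v*(v - 1)*(v + 1)*(v + 3)*(v + 2)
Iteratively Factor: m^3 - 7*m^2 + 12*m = (m - 4)*(m^2 - 3*m) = (m - 4)*(m - 3)*(m)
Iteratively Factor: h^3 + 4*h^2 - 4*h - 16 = (h - 2)*(h^2 + 6*h + 8) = (h - 2)*(h + 2)*(h + 4)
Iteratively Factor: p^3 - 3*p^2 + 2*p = (p - 1)*(p^2 - 2*p) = (p - 2)*(p - 1)*(p)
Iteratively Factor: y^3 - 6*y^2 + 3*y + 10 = (y + 1)*(y^2 - 7*y + 10) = (y - 2)*(y + 1)*(y - 5)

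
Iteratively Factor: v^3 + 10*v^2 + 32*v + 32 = (v + 2)*(v^2 + 8*v + 16) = (v + 2)*(v + 4)*(v + 4)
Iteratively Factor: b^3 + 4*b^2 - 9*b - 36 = (b + 3)*(b^2 + b - 12) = (b + 3)*(b + 4)*(b - 3)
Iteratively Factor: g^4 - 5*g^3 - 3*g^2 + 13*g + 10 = (g - 2)*(g^3 - 3*g^2 - 9*g - 5) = (g - 2)*(g + 1)*(g^2 - 4*g - 5) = (g - 5)*(g - 2)*(g + 1)*(g + 1)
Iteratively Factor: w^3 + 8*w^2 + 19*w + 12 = (w + 1)*(w^2 + 7*w + 12) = (w + 1)*(w + 3)*(w + 4)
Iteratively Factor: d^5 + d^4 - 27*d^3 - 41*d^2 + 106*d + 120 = (d + 3)*(d^4 - 2*d^3 - 21*d^2 + 22*d + 40) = (d - 2)*(d + 3)*(d^3 - 21*d - 20) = (d - 2)*(d + 3)*(d + 4)*(d^2 - 4*d - 5) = (d - 5)*(d - 2)*(d + 3)*(d + 4)*(d + 1)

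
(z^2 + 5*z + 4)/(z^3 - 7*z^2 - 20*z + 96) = (z + 1)/(z^2 - 11*z + 24)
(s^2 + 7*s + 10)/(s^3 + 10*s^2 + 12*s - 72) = (s^2 + 7*s + 10)/(s^3 + 10*s^2 + 12*s - 72)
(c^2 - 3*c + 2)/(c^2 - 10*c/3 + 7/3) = 3*(c - 2)/(3*c - 7)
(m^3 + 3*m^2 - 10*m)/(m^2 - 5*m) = (m^2 + 3*m - 10)/(m - 5)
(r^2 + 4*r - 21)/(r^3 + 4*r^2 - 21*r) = 1/r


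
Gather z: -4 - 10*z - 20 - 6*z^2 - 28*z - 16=-6*z^2 - 38*z - 40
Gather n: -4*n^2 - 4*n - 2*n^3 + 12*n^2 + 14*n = -2*n^3 + 8*n^2 + 10*n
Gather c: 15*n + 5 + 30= 15*n + 35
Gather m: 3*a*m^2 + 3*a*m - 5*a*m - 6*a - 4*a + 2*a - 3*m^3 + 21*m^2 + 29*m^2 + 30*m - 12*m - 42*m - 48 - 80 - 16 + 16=-8*a - 3*m^3 + m^2*(3*a + 50) + m*(-2*a - 24) - 128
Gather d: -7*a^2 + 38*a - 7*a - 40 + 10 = -7*a^2 + 31*a - 30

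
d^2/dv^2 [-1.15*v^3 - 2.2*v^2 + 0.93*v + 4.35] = -6.9*v - 4.4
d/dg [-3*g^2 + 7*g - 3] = 7 - 6*g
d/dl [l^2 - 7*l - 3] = 2*l - 7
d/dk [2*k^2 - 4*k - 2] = 4*k - 4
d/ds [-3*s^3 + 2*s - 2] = 2 - 9*s^2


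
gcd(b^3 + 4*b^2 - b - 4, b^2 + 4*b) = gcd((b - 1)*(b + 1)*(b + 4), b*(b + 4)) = b + 4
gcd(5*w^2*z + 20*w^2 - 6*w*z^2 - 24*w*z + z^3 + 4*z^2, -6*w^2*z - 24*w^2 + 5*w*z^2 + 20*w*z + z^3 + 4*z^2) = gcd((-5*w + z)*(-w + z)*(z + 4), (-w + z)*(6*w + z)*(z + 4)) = -w*z - 4*w + z^2 + 4*z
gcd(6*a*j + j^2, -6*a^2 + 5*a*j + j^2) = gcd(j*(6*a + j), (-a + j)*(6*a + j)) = 6*a + j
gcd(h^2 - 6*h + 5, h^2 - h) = h - 1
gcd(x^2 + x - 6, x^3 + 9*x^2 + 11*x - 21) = x + 3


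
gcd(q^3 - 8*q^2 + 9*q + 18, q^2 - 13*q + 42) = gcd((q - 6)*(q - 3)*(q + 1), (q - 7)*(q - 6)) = q - 6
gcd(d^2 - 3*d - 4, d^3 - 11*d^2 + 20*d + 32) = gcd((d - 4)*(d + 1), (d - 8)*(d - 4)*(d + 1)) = d^2 - 3*d - 4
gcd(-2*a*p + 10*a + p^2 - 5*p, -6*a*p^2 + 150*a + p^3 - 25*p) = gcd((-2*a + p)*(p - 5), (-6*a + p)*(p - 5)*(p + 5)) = p - 5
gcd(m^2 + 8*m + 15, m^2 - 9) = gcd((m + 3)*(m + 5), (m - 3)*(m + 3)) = m + 3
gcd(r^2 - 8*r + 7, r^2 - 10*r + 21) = r - 7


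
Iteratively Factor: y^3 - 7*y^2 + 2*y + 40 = (y - 4)*(y^2 - 3*y - 10) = (y - 4)*(y + 2)*(y - 5)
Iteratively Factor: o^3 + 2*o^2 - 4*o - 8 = (o + 2)*(o^2 - 4) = (o + 2)^2*(o - 2)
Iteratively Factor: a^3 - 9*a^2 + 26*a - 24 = (a - 4)*(a^2 - 5*a + 6) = (a - 4)*(a - 3)*(a - 2)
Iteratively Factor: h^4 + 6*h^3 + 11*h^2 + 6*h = (h + 2)*(h^3 + 4*h^2 + 3*h) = h*(h + 2)*(h^2 + 4*h + 3) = h*(h + 2)*(h + 3)*(h + 1)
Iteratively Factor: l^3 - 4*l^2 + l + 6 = (l + 1)*(l^2 - 5*l + 6) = (l - 2)*(l + 1)*(l - 3)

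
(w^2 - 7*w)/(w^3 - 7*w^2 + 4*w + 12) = w*(w - 7)/(w^3 - 7*w^2 + 4*w + 12)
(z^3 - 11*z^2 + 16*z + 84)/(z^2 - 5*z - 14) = z - 6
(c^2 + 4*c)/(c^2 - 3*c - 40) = c*(c + 4)/(c^2 - 3*c - 40)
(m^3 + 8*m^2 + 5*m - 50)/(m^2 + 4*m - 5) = (m^2 + 3*m - 10)/(m - 1)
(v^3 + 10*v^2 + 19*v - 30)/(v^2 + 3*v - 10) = (v^2 + 5*v - 6)/(v - 2)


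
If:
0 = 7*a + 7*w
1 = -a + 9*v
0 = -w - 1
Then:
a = 1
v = 2/9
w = -1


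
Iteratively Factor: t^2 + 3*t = (t)*(t + 3)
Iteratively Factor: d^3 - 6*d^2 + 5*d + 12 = (d + 1)*(d^2 - 7*d + 12) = (d - 3)*(d + 1)*(d - 4)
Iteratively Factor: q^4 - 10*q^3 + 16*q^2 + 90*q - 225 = (q - 3)*(q^3 - 7*q^2 - 5*q + 75) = (q - 3)*(q + 3)*(q^2 - 10*q + 25) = (q - 5)*(q - 3)*(q + 3)*(q - 5)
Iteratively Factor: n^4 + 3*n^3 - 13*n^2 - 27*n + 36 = (n + 4)*(n^3 - n^2 - 9*n + 9) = (n - 1)*(n + 4)*(n^2 - 9) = (n - 1)*(n + 3)*(n + 4)*(n - 3)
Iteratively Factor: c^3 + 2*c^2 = (c + 2)*(c^2) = c*(c + 2)*(c)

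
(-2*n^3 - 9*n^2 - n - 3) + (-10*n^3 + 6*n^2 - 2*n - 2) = -12*n^3 - 3*n^2 - 3*n - 5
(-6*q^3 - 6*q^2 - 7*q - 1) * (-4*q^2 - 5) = 24*q^5 + 24*q^4 + 58*q^3 + 34*q^2 + 35*q + 5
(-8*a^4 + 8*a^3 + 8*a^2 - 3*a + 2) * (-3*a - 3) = 24*a^5 - 48*a^3 - 15*a^2 + 3*a - 6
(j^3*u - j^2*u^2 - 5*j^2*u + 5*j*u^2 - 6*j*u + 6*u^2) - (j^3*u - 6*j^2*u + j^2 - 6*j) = -j^2*u^2 + j^2*u - j^2 + 5*j*u^2 - 6*j*u + 6*j + 6*u^2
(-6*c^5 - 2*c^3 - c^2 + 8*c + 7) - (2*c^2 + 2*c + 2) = -6*c^5 - 2*c^3 - 3*c^2 + 6*c + 5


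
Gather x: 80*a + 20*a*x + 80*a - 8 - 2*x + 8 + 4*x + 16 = 160*a + x*(20*a + 2) + 16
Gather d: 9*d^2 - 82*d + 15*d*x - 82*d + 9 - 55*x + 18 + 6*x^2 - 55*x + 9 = 9*d^2 + d*(15*x - 164) + 6*x^2 - 110*x + 36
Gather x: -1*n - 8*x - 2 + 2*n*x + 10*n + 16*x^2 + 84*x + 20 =9*n + 16*x^2 + x*(2*n + 76) + 18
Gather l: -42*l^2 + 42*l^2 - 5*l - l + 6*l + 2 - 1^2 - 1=0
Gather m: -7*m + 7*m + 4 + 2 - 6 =0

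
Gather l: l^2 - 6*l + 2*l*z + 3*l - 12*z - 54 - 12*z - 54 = l^2 + l*(2*z - 3) - 24*z - 108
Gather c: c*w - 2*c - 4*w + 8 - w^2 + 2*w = c*(w - 2) - w^2 - 2*w + 8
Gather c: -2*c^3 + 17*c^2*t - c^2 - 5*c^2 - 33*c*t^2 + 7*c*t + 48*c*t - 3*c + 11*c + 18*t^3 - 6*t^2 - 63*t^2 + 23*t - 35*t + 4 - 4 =-2*c^3 + c^2*(17*t - 6) + c*(-33*t^2 + 55*t + 8) + 18*t^3 - 69*t^2 - 12*t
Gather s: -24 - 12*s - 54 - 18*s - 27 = -30*s - 105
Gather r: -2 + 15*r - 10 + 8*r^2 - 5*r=8*r^2 + 10*r - 12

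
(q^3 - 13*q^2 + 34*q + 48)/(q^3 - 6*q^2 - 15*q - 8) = (q - 6)/(q + 1)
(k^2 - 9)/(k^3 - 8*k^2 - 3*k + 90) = (k - 3)/(k^2 - 11*k + 30)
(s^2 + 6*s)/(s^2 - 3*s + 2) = s*(s + 6)/(s^2 - 3*s + 2)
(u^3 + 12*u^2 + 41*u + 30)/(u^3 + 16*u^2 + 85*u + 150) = (u + 1)/(u + 5)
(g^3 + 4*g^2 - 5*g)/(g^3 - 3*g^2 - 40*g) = (g - 1)/(g - 8)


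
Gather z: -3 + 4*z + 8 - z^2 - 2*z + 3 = -z^2 + 2*z + 8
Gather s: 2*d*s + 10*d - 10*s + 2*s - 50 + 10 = 10*d + s*(2*d - 8) - 40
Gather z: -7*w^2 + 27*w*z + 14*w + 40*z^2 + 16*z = -7*w^2 + 14*w + 40*z^2 + z*(27*w + 16)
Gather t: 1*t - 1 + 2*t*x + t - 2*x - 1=t*(2*x + 2) - 2*x - 2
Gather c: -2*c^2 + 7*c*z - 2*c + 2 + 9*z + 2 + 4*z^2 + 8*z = -2*c^2 + c*(7*z - 2) + 4*z^2 + 17*z + 4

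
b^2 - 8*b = b*(b - 8)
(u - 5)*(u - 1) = u^2 - 6*u + 5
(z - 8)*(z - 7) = z^2 - 15*z + 56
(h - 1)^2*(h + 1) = h^3 - h^2 - h + 1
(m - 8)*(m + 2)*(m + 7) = m^3 + m^2 - 58*m - 112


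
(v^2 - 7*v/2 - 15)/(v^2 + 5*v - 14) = (v^2 - 7*v/2 - 15)/(v^2 + 5*v - 14)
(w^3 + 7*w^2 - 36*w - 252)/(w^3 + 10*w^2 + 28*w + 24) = (w^2 + w - 42)/(w^2 + 4*w + 4)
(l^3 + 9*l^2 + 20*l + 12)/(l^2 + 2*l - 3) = (l^3 + 9*l^2 + 20*l + 12)/(l^2 + 2*l - 3)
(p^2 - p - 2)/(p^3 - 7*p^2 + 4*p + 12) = 1/(p - 6)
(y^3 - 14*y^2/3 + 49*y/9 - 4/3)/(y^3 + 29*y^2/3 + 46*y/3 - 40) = (y^2 - 10*y/3 + 1)/(y^2 + 11*y + 30)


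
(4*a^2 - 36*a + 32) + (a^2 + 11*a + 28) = 5*a^2 - 25*a + 60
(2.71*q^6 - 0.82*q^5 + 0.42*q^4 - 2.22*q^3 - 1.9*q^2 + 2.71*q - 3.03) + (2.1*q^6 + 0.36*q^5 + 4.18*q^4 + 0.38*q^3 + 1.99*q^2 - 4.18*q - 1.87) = 4.81*q^6 - 0.46*q^5 + 4.6*q^4 - 1.84*q^3 + 0.0900000000000001*q^2 - 1.47*q - 4.9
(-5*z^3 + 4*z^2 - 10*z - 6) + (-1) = -5*z^3 + 4*z^2 - 10*z - 7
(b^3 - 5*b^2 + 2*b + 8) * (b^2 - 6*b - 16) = b^5 - 11*b^4 + 16*b^3 + 76*b^2 - 80*b - 128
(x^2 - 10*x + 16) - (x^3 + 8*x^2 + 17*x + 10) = -x^3 - 7*x^2 - 27*x + 6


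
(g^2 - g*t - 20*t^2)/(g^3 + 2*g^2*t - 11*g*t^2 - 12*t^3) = (-g + 5*t)/(-g^2 + 2*g*t + 3*t^2)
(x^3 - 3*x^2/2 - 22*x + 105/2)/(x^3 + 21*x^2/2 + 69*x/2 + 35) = (2*x^2 - 13*x + 21)/(2*x^2 + 11*x + 14)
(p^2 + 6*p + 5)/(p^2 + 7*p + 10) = (p + 1)/(p + 2)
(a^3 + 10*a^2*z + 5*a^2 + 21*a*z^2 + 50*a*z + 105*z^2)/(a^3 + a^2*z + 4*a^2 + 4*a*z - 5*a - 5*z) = (a^2 + 10*a*z + 21*z^2)/(a^2 + a*z - a - z)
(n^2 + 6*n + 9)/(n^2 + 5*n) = (n^2 + 6*n + 9)/(n*(n + 5))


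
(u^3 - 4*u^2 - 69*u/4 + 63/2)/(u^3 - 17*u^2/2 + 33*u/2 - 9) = (u + 7/2)/(u - 1)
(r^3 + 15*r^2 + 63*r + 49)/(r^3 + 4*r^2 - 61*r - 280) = (r^2 + 8*r + 7)/(r^2 - 3*r - 40)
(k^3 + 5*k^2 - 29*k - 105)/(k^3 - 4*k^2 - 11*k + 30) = (k + 7)/(k - 2)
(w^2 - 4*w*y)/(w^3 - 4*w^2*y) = 1/w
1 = 1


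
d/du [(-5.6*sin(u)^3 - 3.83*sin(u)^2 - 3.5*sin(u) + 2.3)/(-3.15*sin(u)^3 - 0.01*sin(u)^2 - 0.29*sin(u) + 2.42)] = -(7.105427357601e-15*sin(u)^5 + 12.0085*sin(u)^4 + 18.802*sin(u)^3 + 17.8453*sin(u)^2 + 18.4912*sin(u) + 7.803)*cos(u)/(9.9225*sin(u)^6 + 0.063*sin(u)^5 + 1.8271*sin(u)^4 - 15.2402*sin(u)^3 + 0.0357*sin(u)^2 - 1.4036*sin(u) + 5.8564)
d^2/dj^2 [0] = 0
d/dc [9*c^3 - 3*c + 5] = 27*c^2 - 3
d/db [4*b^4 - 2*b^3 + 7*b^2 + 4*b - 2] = 16*b^3 - 6*b^2 + 14*b + 4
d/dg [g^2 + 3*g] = 2*g + 3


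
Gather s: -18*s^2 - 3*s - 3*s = -18*s^2 - 6*s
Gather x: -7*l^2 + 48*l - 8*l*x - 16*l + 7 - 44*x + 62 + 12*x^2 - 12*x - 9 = -7*l^2 + 32*l + 12*x^2 + x*(-8*l - 56) + 60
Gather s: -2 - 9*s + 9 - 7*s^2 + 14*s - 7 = -7*s^2 + 5*s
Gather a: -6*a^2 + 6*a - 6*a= -6*a^2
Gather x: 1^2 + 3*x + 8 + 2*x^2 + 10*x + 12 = 2*x^2 + 13*x + 21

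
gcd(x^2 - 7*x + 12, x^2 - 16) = x - 4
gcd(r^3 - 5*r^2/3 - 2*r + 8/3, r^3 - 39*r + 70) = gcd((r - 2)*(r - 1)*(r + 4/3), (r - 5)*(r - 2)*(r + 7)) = r - 2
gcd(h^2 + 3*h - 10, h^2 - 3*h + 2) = h - 2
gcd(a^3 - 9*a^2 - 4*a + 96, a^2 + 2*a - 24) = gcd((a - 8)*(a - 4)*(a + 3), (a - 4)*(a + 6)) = a - 4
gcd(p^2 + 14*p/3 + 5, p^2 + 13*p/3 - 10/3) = 1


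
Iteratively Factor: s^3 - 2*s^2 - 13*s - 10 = (s + 1)*(s^2 - 3*s - 10) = (s + 1)*(s + 2)*(s - 5)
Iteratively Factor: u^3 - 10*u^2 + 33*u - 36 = (u - 3)*(u^2 - 7*u + 12) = (u - 4)*(u - 3)*(u - 3)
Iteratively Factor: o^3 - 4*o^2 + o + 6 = (o + 1)*(o^2 - 5*o + 6) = (o - 3)*(o + 1)*(o - 2)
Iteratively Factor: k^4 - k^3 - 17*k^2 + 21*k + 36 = (k - 3)*(k^3 + 2*k^2 - 11*k - 12) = (k - 3)*(k + 4)*(k^2 - 2*k - 3) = (k - 3)*(k + 1)*(k + 4)*(k - 3)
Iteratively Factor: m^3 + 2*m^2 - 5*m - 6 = (m + 3)*(m^2 - m - 2) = (m - 2)*(m + 3)*(m + 1)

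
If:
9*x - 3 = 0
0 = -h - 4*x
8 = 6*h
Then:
No Solution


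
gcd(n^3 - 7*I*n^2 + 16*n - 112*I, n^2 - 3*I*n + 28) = n^2 - 3*I*n + 28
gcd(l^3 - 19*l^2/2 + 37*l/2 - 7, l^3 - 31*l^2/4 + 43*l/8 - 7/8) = l^2 - 15*l/2 + 7/2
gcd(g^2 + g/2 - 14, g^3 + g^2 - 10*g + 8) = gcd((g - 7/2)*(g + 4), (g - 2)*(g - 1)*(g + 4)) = g + 4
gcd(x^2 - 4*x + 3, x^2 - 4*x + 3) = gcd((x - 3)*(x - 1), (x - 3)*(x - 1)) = x^2 - 4*x + 3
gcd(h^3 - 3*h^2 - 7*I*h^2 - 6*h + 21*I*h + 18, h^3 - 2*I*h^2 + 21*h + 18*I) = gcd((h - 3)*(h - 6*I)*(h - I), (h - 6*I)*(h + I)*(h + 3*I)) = h - 6*I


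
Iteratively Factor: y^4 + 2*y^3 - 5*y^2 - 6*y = (y)*(y^3 + 2*y^2 - 5*y - 6) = y*(y + 1)*(y^2 + y - 6) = y*(y - 2)*(y + 1)*(y + 3)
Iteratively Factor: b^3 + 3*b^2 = (b)*(b^2 + 3*b) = b^2*(b + 3)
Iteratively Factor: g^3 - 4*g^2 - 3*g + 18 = (g + 2)*(g^2 - 6*g + 9) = (g - 3)*(g + 2)*(g - 3)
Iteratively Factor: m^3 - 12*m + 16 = (m + 4)*(m^2 - 4*m + 4) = (m - 2)*(m + 4)*(m - 2)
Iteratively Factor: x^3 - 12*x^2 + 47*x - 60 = (x - 5)*(x^2 - 7*x + 12) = (x - 5)*(x - 3)*(x - 4)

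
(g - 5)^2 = g^2 - 10*g + 25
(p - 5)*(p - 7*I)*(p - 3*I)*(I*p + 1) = I*p^4 + 11*p^3 - 5*I*p^3 - 55*p^2 - 31*I*p^2 - 21*p + 155*I*p + 105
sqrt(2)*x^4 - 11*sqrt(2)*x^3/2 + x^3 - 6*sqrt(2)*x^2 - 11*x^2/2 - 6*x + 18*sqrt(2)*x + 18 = (x - 6)*(x - 3/2)*(x + 2)*(sqrt(2)*x + 1)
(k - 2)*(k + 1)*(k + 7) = k^3 + 6*k^2 - 9*k - 14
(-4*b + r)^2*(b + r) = 16*b^3 + 8*b^2*r - 7*b*r^2 + r^3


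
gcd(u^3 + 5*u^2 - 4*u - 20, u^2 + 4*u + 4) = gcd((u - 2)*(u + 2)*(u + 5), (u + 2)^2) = u + 2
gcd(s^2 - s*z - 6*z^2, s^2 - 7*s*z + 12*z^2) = -s + 3*z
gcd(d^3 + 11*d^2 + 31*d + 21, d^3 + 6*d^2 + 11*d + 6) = d^2 + 4*d + 3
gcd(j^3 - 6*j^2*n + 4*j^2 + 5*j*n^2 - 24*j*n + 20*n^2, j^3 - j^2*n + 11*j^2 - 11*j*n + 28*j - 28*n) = j^2 - j*n + 4*j - 4*n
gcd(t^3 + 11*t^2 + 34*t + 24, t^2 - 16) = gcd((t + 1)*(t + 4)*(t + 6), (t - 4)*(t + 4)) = t + 4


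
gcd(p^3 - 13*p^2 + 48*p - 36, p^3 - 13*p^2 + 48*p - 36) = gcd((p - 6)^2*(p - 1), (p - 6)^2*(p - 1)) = p^3 - 13*p^2 + 48*p - 36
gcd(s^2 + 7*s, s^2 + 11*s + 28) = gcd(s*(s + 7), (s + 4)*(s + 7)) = s + 7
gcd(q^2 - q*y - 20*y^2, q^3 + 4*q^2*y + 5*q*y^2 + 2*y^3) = 1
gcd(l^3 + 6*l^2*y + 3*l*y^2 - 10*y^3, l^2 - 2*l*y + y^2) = -l + y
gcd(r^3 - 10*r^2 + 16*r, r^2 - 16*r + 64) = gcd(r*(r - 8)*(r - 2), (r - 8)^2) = r - 8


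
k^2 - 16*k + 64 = (k - 8)^2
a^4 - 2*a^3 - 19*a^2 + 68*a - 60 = (a - 3)*(a - 2)^2*(a + 5)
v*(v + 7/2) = v^2 + 7*v/2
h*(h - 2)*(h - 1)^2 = h^4 - 4*h^3 + 5*h^2 - 2*h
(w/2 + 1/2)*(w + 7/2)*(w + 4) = w^3/2 + 17*w^2/4 + 43*w/4 + 7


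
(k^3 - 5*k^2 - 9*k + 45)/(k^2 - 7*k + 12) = (k^2 - 2*k - 15)/(k - 4)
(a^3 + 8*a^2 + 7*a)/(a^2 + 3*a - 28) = a*(a + 1)/(a - 4)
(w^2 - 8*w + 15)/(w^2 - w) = (w^2 - 8*w + 15)/(w*(w - 1))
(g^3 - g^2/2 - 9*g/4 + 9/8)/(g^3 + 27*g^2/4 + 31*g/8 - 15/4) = (4*g^2 - 9)/(4*g^2 + 29*g + 30)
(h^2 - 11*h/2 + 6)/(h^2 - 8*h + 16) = (h - 3/2)/(h - 4)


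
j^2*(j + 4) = j^3 + 4*j^2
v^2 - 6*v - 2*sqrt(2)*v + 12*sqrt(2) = (v - 6)*(v - 2*sqrt(2))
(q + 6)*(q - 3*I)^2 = q^3 + 6*q^2 - 6*I*q^2 - 9*q - 36*I*q - 54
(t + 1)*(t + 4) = t^2 + 5*t + 4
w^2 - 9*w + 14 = (w - 7)*(w - 2)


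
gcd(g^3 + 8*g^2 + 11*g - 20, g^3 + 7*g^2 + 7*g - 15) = g^2 + 4*g - 5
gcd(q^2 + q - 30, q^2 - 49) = 1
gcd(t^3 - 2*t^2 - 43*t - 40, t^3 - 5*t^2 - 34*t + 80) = t^2 - 3*t - 40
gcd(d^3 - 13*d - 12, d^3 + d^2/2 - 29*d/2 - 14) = d^2 - 3*d - 4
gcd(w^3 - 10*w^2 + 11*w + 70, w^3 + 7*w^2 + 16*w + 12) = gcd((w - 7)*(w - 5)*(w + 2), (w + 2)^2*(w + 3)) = w + 2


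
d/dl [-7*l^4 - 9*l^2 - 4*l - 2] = -28*l^3 - 18*l - 4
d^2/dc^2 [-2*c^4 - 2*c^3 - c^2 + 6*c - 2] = -24*c^2 - 12*c - 2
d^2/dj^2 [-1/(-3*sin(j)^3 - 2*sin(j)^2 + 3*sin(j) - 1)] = (-81*sin(j)^6 - 66*sin(j)^5 + 110*sin(j)^4 + 141*sin(j)^3 - 31*sin(j)^2 - 57*sin(j) + 14)/(-3*sin(j)*cos(j)^2 - 2*cos(j)^2 + 3)^3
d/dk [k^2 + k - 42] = 2*k + 1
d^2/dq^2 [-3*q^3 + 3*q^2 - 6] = 6 - 18*q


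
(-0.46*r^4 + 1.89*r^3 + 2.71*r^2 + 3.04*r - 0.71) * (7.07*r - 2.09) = -3.2522*r^5 + 14.3237*r^4 + 15.2096*r^3 + 15.8289*r^2 - 11.3733*r + 1.4839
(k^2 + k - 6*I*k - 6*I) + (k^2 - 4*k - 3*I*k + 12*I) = 2*k^2 - 3*k - 9*I*k + 6*I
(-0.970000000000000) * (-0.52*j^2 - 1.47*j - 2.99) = 0.5044*j^2 + 1.4259*j + 2.9003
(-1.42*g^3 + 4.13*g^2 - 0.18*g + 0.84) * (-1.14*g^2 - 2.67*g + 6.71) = 1.6188*g^5 - 0.9168*g^4 - 20.3501*g^3 + 27.2353*g^2 - 3.4506*g + 5.6364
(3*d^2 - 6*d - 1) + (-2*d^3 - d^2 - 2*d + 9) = -2*d^3 + 2*d^2 - 8*d + 8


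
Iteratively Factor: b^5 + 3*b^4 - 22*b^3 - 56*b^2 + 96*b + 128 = (b + 4)*(b^4 - b^3 - 18*b^2 + 16*b + 32) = (b + 1)*(b + 4)*(b^3 - 2*b^2 - 16*b + 32) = (b + 1)*(b + 4)^2*(b^2 - 6*b + 8) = (b - 2)*(b + 1)*(b + 4)^2*(b - 4)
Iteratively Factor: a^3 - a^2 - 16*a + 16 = (a + 4)*(a^2 - 5*a + 4) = (a - 1)*(a + 4)*(a - 4)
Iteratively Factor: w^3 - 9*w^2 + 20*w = (w - 5)*(w^2 - 4*w) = w*(w - 5)*(w - 4)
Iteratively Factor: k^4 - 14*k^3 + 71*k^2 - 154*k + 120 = (k - 2)*(k^3 - 12*k^2 + 47*k - 60) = (k - 5)*(k - 2)*(k^2 - 7*k + 12) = (k - 5)*(k - 3)*(k - 2)*(k - 4)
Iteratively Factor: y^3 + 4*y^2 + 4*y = (y + 2)*(y^2 + 2*y) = y*(y + 2)*(y + 2)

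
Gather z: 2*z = 2*z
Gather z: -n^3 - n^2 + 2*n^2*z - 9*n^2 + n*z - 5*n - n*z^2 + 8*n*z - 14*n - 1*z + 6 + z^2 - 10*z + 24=-n^3 - 10*n^2 - 19*n + z^2*(1 - n) + z*(2*n^2 + 9*n - 11) + 30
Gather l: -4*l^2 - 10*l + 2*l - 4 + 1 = -4*l^2 - 8*l - 3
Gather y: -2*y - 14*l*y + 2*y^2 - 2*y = 2*y^2 + y*(-14*l - 4)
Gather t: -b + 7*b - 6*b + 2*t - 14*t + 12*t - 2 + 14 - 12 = 0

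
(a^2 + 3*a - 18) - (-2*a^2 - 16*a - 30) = 3*a^2 + 19*a + 12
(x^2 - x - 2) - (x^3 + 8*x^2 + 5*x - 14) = -x^3 - 7*x^2 - 6*x + 12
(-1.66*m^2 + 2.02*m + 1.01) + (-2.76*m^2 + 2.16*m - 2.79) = -4.42*m^2 + 4.18*m - 1.78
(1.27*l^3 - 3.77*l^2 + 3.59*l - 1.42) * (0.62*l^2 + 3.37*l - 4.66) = 0.7874*l^5 + 1.9425*l^4 - 16.3973*l^3 + 28.7861*l^2 - 21.5148*l + 6.6172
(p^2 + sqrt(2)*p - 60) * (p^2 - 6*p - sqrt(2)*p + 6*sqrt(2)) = p^4 - 6*p^3 - 62*p^2 + 60*sqrt(2)*p + 372*p - 360*sqrt(2)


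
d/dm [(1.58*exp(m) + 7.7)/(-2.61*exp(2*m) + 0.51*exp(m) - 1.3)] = (4.1238*exp(2*m) + 40.194*exp(m) - 5.981)*exp(m)/(6.8121*exp(4*m) - 2.6622*exp(3*m) + 7.0461*exp(2*m) - 1.326*exp(m) + 1.69)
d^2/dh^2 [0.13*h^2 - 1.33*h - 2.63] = 0.260000000000000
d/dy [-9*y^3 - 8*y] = -27*y^2 - 8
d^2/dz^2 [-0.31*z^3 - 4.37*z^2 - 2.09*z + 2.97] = -1.86*z - 8.74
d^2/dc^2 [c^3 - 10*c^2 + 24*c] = 6*c - 20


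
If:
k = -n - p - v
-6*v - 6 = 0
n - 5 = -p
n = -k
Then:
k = -4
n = 4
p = 1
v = -1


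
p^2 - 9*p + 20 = (p - 5)*(p - 4)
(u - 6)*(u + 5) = u^2 - u - 30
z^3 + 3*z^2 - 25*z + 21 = (z - 3)*(z - 1)*(z + 7)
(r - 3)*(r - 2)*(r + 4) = r^3 - r^2 - 14*r + 24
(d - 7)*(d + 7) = d^2 - 49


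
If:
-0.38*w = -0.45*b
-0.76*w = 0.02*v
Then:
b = 0.844444444444444*w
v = -38.0*w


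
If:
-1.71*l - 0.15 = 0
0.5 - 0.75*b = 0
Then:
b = 0.67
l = -0.09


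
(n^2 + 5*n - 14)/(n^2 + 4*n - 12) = (n + 7)/(n + 6)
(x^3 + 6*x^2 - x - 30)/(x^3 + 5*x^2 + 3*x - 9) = (x^2 + 3*x - 10)/(x^2 + 2*x - 3)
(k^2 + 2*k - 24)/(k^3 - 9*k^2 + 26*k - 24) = (k + 6)/(k^2 - 5*k + 6)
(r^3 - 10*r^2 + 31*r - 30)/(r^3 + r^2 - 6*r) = (r^2 - 8*r + 15)/(r*(r + 3))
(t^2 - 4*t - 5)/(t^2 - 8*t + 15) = (t + 1)/(t - 3)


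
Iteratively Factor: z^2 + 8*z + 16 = (z + 4)*(z + 4)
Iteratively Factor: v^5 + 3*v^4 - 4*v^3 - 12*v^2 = (v - 2)*(v^4 + 5*v^3 + 6*v^2) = v*(v - 2)*(v^3 + 5*v^2 + 6*v) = v*(v - 2)*(v + 3)*(v^2 + 2*v) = v^2*(v - 2)*(v + 3)*(v + 2)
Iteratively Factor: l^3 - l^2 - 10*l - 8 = (l + 1)*(l^2 - 2*l - 8) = (l + 1)*(l + 2)*(l - 4)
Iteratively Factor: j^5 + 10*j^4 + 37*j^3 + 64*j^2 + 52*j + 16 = (j + 1)*(j^4 + 9*j^3 + 28*j^2 + 36*j + 16) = (j + 1)*(j + 4)*(j^3 + 5*j^2 + 8*j + 4) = (j + 1)*(j + 2)*(j + 4)*(j^2 + 3*j + 2) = (j + 1)*(j + 2)^2*(j + 4)*(j + 1)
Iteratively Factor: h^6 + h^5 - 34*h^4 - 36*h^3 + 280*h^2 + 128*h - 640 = (h - 5)*(h^5 + 6*h^4 - 4*h^3 - 56*h^2 + 128) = (h - 5)*(h + 4)*(h^4 + 2*h^3 - 12*h^2 - 8*h + 32) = (h - 5)*(h + 4)^2*(h^3 - 2*h^2 - 4*h + 8) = (h - 5)*(h - 2)*(h + 4)^2*(h^2 - 4) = (h - 5)*(h - 2)*(h + 2)*(h + 4)^2*(h - 2)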